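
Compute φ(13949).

12096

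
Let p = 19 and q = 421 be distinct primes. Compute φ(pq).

7560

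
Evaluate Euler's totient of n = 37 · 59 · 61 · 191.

φ(37) = 37 − 1 = 36.
φ(59) = 59 − 1 = 58.
φ(61) = 61 − 1 = 60.
φ(191) = 191 − 1 = 190.
Since φ is multiplicative, φ(25434133) = 36 · 58 · 60 · 190 = 23803200.

23803200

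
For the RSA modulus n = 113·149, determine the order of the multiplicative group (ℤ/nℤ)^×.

16576

φ(pq) = (p−1)(q−1) = 112 · 148 = 16576.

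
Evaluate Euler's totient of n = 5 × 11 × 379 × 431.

6501600

φ(8984195) = 8984195 · (1 − 1/5) · (1 − 1/11) · (1 − 1/379) · (1 − 1/431)
       = 8984195 · 6501600/8984195 = 6501600.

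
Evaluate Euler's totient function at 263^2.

68906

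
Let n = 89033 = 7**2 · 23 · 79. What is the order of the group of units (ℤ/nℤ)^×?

72072

φ(89033) = 89033 · (1 − 1/7) · (1 − 1/23) · (1 − 1/79)
       = 89033 · 10296/12719 = 72072.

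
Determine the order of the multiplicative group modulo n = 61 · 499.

29880

φ(61) = 61 − 1 = 60.
φ(499) = 499 − 1 = 498.
Since φ is multiplicative, φ(30439) = 60 · 498 = 29880.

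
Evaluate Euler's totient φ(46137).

First factor: 46137 = 3 · 7 · 13^3.
φ(46137) = 46137 · (1 − 1/3) · (1 − 1/7) · (1 − 1/13)
       = 46137 · 144/273 = 24336.

24336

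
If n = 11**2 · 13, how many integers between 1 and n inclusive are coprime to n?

1320

φ(1573) = 1573 · (1 − 1/11) · (1 − 1/13)
       = 1573 · 120/143 = 1320.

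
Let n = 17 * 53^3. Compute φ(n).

2337088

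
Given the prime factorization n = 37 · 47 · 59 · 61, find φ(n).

5762880

φ(6258661) = 6258661 · (1 − 1/37) · (1 − 1/47) · (1 − 1/59) · (1 − 1/61)
       = 6258661 · 5762880/6258661 = 5762880.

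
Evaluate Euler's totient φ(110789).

110789 = 7^3 · 17 · 19.
φ(7^3) = 7^2·(7−1) = 49·6 = 294.
φ(17) = 17 − 1 = 16.
φ(19) = 19 − 1 = 18.
φ(110789) = 294 × 16 × 18 = 84672.

84672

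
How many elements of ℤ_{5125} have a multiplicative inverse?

4000

First factor: 5125 = 5^3 · 41.
φ(5^3) = 5^3 − 5^2 = 125 − 25 = 100.
φ(41) = 41 − 1 = 40.
Since φ is multiplicative, φ(5125) = 100 · 40 = 4000.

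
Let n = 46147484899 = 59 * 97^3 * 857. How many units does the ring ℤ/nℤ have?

φ(59) = 59 − 1 = 58.
φ(97^3) = 97^3 − 97^2 = 912673 − 9409 = 903264.
φ(857) = 857 − 1 = 856.
φ(46147484899) = 58 × 903264 × 856 = 44845251072.

44845251072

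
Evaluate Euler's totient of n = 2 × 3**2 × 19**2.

2052

φ(2) = 2 − 1 = 1.
φ(3^2) = 3^1·(3−1) = 3·2 = 6.
φ(19^2) = 19^1·(19−1) = 19·18 = 342.
φ(6498) = 1 × 6 × 342 = 2052.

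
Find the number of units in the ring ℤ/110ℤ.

First factor: 110 = 2 × 5 × 11.
φ(110) = 110 · (1 − 1/2) · (1 − 1/5) · (1 − 1/11)
       = 110 · 40/110 = 40.

40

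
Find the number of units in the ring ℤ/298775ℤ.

Prime factorization: 298775 = 5^2 × 17 × 19 × 37.
φ(298775) = 298775 · (1 − 1/5) · (1 − 1/17) · (1 − 1/19) · (1 − 1/37)
       = 298775 · 41472/59755 = 207360.

207360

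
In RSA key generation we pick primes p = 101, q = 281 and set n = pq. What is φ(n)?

φ(101) = 101 − 1 = 100.
φ(281) = 281 − 1 = 280.
Multiply: 100 · 280 = 28000.

28000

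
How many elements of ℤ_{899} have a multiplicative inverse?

Factor 899: 899 = 29 * 31.
φ(29) = 29 − 1 = 28.
φ(31) = 31 − 1 = 30.
Multiply: 28 · 30 = 840.

840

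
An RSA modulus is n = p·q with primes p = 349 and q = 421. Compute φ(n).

146160

φ(146929) = 146929 · (1 − 1/349) · (1 − 1/421)
       = 146929 · 146160/146929 = 146160.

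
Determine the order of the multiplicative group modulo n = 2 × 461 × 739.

φ(681358) = 681358 · (1 − 1/2) · (1 − 1/461) · (1 − 1/739)
       = 681358 · 339480/681358 = 339480.

339480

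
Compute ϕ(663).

384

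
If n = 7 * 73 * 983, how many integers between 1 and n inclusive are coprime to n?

φ(502313) = 502313 · (1 − 1/7) · (1 − 1/73) · (1 − 1/983)
       = 502313 · 424224/502313 = 424224.

424224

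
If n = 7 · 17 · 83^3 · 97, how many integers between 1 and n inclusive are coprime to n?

φ(7) = 7 − 1 = 6.
φ(17) = 17 − 1 = 16.
φ(83^3) = 83^3 − 83^2 = 571787 − 6889 = 564898.
φ(97) = 97 − 1 = 96.
Multiply: 6 · 16 · 564898 · 96 = 5206099968.

5206099968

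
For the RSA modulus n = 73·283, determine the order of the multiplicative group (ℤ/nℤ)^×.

20304

For distinct primes, φ(pq) = (p−1)(q−1) = 72 × 282 = 20304.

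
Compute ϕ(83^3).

564898

φ(571787) = 571787 · (1 − 1/83)
       = 571787 · 82/83 = 564898.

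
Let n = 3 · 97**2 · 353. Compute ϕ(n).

6555648

φ(9964131) = 9964131 · (1 − 1/3) · (1 − 1/97) · (1 − 1/353)
       = 9964131 · 67584/102723 = 6555648.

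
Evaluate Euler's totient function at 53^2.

2756

φ(2809) = 2809 · (1 − 1/53)
       = 2809 · 52/53 = 2756.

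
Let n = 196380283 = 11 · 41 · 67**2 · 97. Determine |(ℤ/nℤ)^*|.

φ(11) = 11 − 1 = 10.
φ(41) = 41 − 1 = 40.
φ(67^2) = 67^2 − 67^1 = 4489 − 67 = 4422.
φ(97) = 97 − 1 = 96.
Multiply: 10 · 40 · 4422 · 96 = 169804800.

169804800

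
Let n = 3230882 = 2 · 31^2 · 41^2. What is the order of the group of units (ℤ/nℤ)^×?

φ(3230882) = 3230882 · (1 − 1/2) · (1 − 1/31) · (1 − 1/41)
       = 3230882 · 1200/2542 = 1525200.

1525200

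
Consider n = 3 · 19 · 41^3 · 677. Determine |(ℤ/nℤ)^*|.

1636352640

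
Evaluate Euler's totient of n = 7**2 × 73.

3024

φ(3577) = 3577 · (1 − 1/7) · (1 − 1/73)
       = 3577 · 432/511 = 3024.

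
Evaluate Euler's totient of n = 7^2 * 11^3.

50820

φ(65219) = 65219 · (1 − 1/7) · (1 − 1/11)
       = 65219 · 60/77 = 50820.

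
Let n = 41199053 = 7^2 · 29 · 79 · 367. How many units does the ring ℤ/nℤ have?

33572448

φ(41199053) = 41199053 · (1 − 1/7) · (1 − 1/29) · (1 − 1/79) · (1 − 1/367)
       = 41199053 · 4796064/5885579 = 33572448.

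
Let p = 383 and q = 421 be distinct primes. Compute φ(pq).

160440

φ(383) = 383 − 1 = 382.
φ(421) = 421 − 1 = 420.
Multiply: 382 · 420 = 160440.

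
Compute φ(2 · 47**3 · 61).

6096840

φ(2) = 2 − 1 = 1.
φ(47^3) = 47^2·(47−1) = 2209·46 = 101614.
φ(61) = 61 − 1 = 60.
φ(12666406) = 1 × 101614 × 60 = 6096840.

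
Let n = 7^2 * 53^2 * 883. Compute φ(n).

102093264

φ(7^2) = 7^1·(7−1) = 7·6 = 42.
φ(53^2) = 53^2 − 53^1 = 2809 − 53 = 2756.
φ(883) = 883 − 1 = 882.
φ(121537003) = 42 × 2756 × 882 = 102093264.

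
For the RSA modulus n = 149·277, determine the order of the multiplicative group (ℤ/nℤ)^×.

40848

For distinct primes, φ(pq) = (p−1)(q−1) = 148 × 276 = 40848.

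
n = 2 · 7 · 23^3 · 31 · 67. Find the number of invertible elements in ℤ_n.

φ(2) = 2 − 1 = 1.
φ(7) = 7 − 1 = 6.
φ(23^3) = 23^3 − 23^2 = 12167 − 529 = 11638.
φ(31) = 31 − 1 = 30.
φ(67) = 67 − 1 = 66.
Since φ is multiplicative, φ(353792026) = 1 · 6 · 11638 · 30 · 66 = 138259440.

138259440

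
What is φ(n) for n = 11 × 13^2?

1560

φ(1859) = 1859 · (1 − 1/11) · (1 − 1/13)
       = 1859 · 120/143 = 1560.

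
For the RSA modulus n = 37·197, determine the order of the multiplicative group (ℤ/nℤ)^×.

φ(pq) = (p−1)(q−1) = 36 · 196 = 7056.

7056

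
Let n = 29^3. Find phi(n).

23548

φ(29^3) = 29^3 − 29^2 = 24389 − 841 = 23548.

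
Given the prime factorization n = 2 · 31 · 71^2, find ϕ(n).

149100

φ(312542) = 312542 · (1 − 1/2) · (1 − 1/31) · (1 − 1/71)
       = 312542 · 2100/4402 = 149100.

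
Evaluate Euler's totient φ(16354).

Factor 16354: 16354 = 2 · 13 · 17 · 37.
φ(16354) = 16354 · (1 − 1/2) · (1 − 1/13) · (1 − 1/17) · (1 − 1/37)
       = 16354 · 6912/16354 = 6912.

6912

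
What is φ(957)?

957 = 3 × 11 × 29.
φ(957) = 957 · (1 − 1/3) · (1 − 1/11) · (1 − 1/29)
       = 957 · 560/957 = 560.

560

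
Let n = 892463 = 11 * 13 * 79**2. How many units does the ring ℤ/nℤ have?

739440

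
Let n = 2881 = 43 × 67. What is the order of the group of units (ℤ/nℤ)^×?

2772

φ(43) = 43 − 1 = 42.
φ(67) = 67 − 1 = 66.
Since φ is multiplicative, φ(2881) = 42 · 66 = 2772.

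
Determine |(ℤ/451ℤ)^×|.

Prime factorization: 451 = 11 × 41.
φ(451) = 451 · (1 − 1/11) · (1 − 1/41)
       = 451 · 400/451 = 400.

400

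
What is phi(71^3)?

352870

φ(71^3) = 71^2·(71−1) = 5041·70 = 352870.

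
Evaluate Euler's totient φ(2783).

Prime factorization: 2783 = 11^2 · 23.
φ(2783) = 2783 · (1 − 1/11) · (1 − 1/23)
       = 2783 · 220/253 = 2420.

2420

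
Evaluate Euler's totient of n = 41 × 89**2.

φ(41) = 41 − 1 = 40.
φ(89^2) = 89^2 − 89^1 = 7921 − 89 = 7832.
Since φ is multiplicative, φ(324761) = 40 · 7832 = 313280.

313280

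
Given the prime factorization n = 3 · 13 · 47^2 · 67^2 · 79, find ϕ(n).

17897001408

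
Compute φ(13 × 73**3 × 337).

1547030016

φ(13) = 13 − 1 = 12.
φ(73^3) = 73^2·(73−1) = 5329·72 = 383688.
φ(337) = 337 − 1 = 336.
Since φ is multiplicative, φ(1704283477) = 12 · 383688 · 336 = 1547030016.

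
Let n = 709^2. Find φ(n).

φ(709^2) = 709^1·(709−1) = 709·708 = 501972.

501972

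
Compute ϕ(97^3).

903264

φ(912673) = 912673 · (1 − 1/97)
       = 912673 · 96/97 = 903264.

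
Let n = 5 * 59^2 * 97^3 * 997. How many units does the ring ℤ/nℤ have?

φ(5) = 5 − 1 = 4.
φ(59^2) = 59^2 − 59^1 = 3481 − 59 = 3422.
φ(97^3) = 97^3 − 97^2 = 912673 − 9409 = 903264.
φ(997) = 997 − 1 = 996.
Multiply: 4 · 3422 · 903264 · 996 = 12314422121472.

12314422121472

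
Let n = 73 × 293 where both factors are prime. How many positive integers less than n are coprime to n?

For distinct primes, φ(pq) = (p−1)(q−1) = 72 × 292 = 21024.

21024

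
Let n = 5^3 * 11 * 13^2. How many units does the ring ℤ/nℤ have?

φ(232375) = 232375 · (1 − 1/5) · (1 − 1/11) · (1 − 1/13)
       = 232375 · 480/715 = 156000.

156000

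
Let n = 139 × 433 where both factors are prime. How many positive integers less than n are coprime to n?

59616

φ(60187) = 60187 · (1 − 1/139) · (1 − 1/433)
       = 60187 · 59616/60187 = 59616.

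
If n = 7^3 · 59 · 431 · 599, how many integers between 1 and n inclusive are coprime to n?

4384751280

φ(7^3) = 7^3 − 7^2 = 343 − 49 = 294.
φ(59) = 59 − 1 = 58.
φ(431) = 431 − 1 = 430.
φ(599) = 599 − 1 = 598.
Since φ is multiplicative, φ(5224566053) = 294 · 58 · 430 · 598 = 4384751280.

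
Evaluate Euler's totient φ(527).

Prime factorization: 527 = 17 * 31.
φ(17) = 17 − 1 = 16.
φ(31) = 31 − 1 = 30.
Multiply: 16 · 30 = 480.

480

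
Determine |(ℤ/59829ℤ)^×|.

First factor: 59829 = 3 · 7**2 · 11 · 37.
φ(59829) = 59829 · (1 − 1/3) · (1 − 1/7) · (1 − 1/11) · (1 − 1/37)
       = 59829 · 4320/8547 = 30240.

30240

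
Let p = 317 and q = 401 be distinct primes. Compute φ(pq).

126400

φ(317) = 317 − 1 = 316.
φ(401) = 401 − 1 = 400.
Since φ is multiplicative, φ(127117) = 316 · 400 = 126400.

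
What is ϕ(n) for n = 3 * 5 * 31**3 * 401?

φ(3) = 3 − 1 = 2.
φ(5) = 5 − 1 = 4.
φ(31^3) = 31^2·(31−1) = 961·30 = 28830.
φ(401) = 401 − 1 = 400.
Since φ is multiplicative, φ(179192865) = 2 · 4 · 28830 · 400 = 92256000.

92256000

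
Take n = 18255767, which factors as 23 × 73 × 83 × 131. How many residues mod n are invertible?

φ(23) = 23 − 1 = 22.
φ(73) = 73 − 1 = 72.
φ(83) = 83 − 1 = 82.
φ(131) = 131 − 1 = 130.
Since φ is multiplicative, φ(18255767) = 22 · 72 · 82 · 130 = 16885440.

16885440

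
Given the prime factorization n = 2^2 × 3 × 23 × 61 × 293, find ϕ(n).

1541760

φ(4932948) = 4932948 · (1 − 1/2) · (1 − 1/3) · (1 − 1/23) · (1 − 1/61) · (1 − 1/293)
       = 4932948 · 770880/2466474 = 1541760.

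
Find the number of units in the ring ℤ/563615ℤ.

384384

563615 = 5 × 13^2 × 23 × 29.
φ(5) = 5 − 1 = 4.
φ(13^2) = 13^2 − 13^1 = 169 − 13 = 156.
φ(23) = 23 − 1 = 22.
φ(29) = 29 − 1 = 28.
Multiply: 4 · 156 · 22 · 28 = 384384.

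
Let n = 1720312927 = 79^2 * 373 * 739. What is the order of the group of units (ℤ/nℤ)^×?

φ(1720312927) = 1720312927 · (1 − 1/79) · (1 − 1/373) · (1 − 1/739)
       = 1720312927 · 21413808/21776113 = 1691690832.

1691690832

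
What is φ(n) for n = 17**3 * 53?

240448

φ(17^3) = 17^2·(17−1) = 289·16 = 4624.
φ(53) = 53 − 1 = 52.
Since φ is multiplicative, φ(260389) = 4624 · 52 = 240448.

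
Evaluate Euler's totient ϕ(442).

192

Prime factorization: 442 = 2 × 13 × 17.
φ(2) = 2 − 1 = 1.
φ(13) = 13 − 1 = 12.
φ(17) = 17 − 1 = 16.
Since φ is multiplicative, φ(442) = 1 · 12 · 16 = 192.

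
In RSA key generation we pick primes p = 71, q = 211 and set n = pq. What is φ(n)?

14700

For distinct primes, φ(pq) = (p−1)(q−1) = 70 × 210 = 14700.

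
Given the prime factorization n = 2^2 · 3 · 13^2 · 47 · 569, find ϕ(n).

16303872

φ(2^2) = 2^1·(2−1) = 2·1 = 2.
φ(3) = 3 − 1 = 2.
φ(13^2) = 13^2 − 13^1 = 169 − 13 = 156.
φ(47) = 47 − 1 = 46.
φ(569) = 569 − 1 = 568.
Since φ is multiplicative, φ(54234804) = 2 · 2 · 156 · 46 · 568 = 16303872.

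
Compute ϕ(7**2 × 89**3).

φ(7^2) = 7^1·(7−1) = 7·6 = 42.
φ(89^3) = 89^3 − 89^2 = 704969 − 7921 = 697048.
Since φ is multiplicative, φ(34543481) = 42 · 697048 = 29276016.

29276016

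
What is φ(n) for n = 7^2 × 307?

12852

φ(15043) = 15043 · (1 − 1/7) · (1 − 1/307)
       = 15043 · 1836/2149 = 12852.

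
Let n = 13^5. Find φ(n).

342732

φ(13^5) = 13^5 − 13^4 = 371293 − 28561 = 342732.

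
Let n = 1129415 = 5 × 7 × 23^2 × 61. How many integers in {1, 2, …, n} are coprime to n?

728640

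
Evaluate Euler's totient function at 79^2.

6162

φ(79^2) = 79^1·(79−1) = 79·78 = 6162.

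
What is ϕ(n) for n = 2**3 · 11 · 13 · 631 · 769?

φ(555113416) = 555113416 · (1 − 1/2) · (1 − 1/11) · (1 − 1/13) · (1 − 1/631) · (1 − 1/769)
       = 555113416 · 58060800/138778354 = 232243200.

232243200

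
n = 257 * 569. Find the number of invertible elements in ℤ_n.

145408

φ(257) = 257 − 1 = 256.
φ(569) = 569 − 1 = 568.
Since φ is multiplicative, φ(146233) = 256 · 568 = 145408.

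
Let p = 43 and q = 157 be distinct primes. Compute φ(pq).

6552

φ(6751) = 6751 · (1 − 1/43) · (1 − 1/157)
       = 6751 · 6552/6751 = 6552.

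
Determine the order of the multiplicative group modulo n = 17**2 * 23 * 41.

239360

φ(272527) = 272527 · (1 − 1/17) · (1 − 1/23) · (1 − 1/41)
       = 272527 · 14080/16031 = 239360.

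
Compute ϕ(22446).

Factor 22446: 22446 = 2 · 3^2 · 29 · 43.
φ(2) = 2 − 1 = 1.
φ(3^2) = 3^1·(3−1) = 3·2 = 6.
φ(29) = 29 − 1 = 28.
φ(43) = 43 − 1 = 42.
Since φ is multiplicative, φ(22446) = 1 · 6 · 28 · 42 = 7056.

7056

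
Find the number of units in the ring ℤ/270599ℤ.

211680

First factor: 270599 = 7 · 29 · 31 · 43.
φ(270599) = 270599 · (1 − 1/7) · (1 − 1/29) · (1 − 1/31) · (1 − 1/43)
       = 270599 · 211680/270599 = 211680.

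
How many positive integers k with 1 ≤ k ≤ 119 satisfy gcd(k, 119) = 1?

Prime factorization: 119 = 7 · 17.
φ(119) = 119 · (1 − 1/7) · (1 − 1/17)
       = 119 · 96/119 = 96.

96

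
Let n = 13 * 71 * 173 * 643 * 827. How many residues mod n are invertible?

76616588160

φ(13) = 13 − 1 = 12.
φ(71) = 71 − 1 = 70.
φ(173) = 173 − 1 = 172.
φ(643) = 643 − 1 = 642.
φ(827) = 827 − 1 = 826.
φ(84911064719) = 12 × 70 × 172 × 642 × 826 = 76616588160.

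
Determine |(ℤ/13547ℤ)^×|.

11880

Factor 13547: 13547 = 19 × 23 × 31.
φ(19) = 19 − 1 = 18.
φ(23) = 23 − 1 = 22.
φ(31) = 31 − 1 = 30.
Since φ is multiplicative, φ(13547) = 18 · 22 · 30 = 11880.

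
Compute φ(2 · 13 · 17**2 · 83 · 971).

259618560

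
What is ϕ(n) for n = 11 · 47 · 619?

φ(11) = 11 − 1 = 10.
φ(47) = 47 − 1 = 46.
φ(619) = 619 − 1 = 618.
Multiply: 10 · 46 · 618 = 284280.

284280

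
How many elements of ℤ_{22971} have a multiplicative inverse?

12960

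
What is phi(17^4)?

78608

φ(83521) = 83521 · (1 − 1/17)
       = 83521 · 16/17 = 78608.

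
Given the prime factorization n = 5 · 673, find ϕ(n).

2688

φ(5) = 5 − 1 = 4.
φ(673) = 673 − 1 = 672.
Since φ is multiplicative, φ(3365) = 4 · 672 = 2688.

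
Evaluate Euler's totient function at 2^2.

2

φ(2^2) = 2^1·(2−1) = 2·1 = 2.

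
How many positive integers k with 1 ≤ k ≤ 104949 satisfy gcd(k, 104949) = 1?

61776

Prime factorization: 104949 = 3^3 · 13^2 · 23.
φ(104949) = 104949 · (1 − 1/3) · (1 − 1/13) · (1 − 1/23)
       = 104949 · 528/897 = 61776.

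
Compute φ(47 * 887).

φ(47) = 47 − 1 = 46.
φ(887) = 887 − 1 = 886.
Multiply: 46 · 886 = 40756.

40756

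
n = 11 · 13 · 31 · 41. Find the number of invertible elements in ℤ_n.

144000

φ(11) = 11 − 1 = 10.
φ(13) = 13 − 1 = 12.
φ(31) = 31 − 1 = 30.
φ(41) = 41 − 1 = 40.
Multiply: 10 · 12 · 30 · 40 = 144000.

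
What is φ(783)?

504

783 = 3^3 · 29.
φ(3^3) = 3^2·(3−1) = 9·2 = 18.
φ(29) = 29 − 1 = 28.
φ(783) = 18 × 28 = 504.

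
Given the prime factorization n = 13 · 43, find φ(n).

504

φ(559) = 559 · (1 − 1/13) · (1 − 1/43)
       = 559 · 504/559 = 504.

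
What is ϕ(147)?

147 = 3 × 7^2.
φ(147) = 147 · (1 − 1/3) · (1 − 1/7)
       = 147 · 12/21 = 84.

84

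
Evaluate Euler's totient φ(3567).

First factor: 3567 = 3 × 29 × 41.
φ(3567) = 3567 · (1 − 1/3) · (1 − 1/29) · (1 − 1/41)
       = 3567 · 2240/3567 = 2240.

2240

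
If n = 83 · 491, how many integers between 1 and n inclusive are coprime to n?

40180

φ(40753) = 40753 · (1 − 1/83) · (1 − 1/491)
       = 40753 · 40180/40753 = 40180.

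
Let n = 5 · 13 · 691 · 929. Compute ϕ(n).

φ(5) = 5 − 1 = 4.
φ(13) = 13 − 1 = 12.
φ(691) = 691 − 1 = 690.
φ(929) = 929 − 1 = 928.
Since φ is multiplicative, φ(41726035) = 4 · 12 · 690 · 928 = 30735360.

30735360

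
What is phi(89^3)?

φ(704969) = 704969 · (1 − 1/89)
       = 704969 · 88/89 = 697048.

697048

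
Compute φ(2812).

1296

Factor 2812: 2812 = 2**2 × 19 × 37.
φ(2812) = 2812 · (1 − 1/2) · (1 − 1/19) · (1 − 1/37)
       = 2812 · 648/1406 = 1296.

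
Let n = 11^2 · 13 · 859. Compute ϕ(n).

1132560

φ(11^2) = 11^1·(11−1) = 11·10 = 110.
φ(13) = 13 − 1 = 12.
φ(859) = 859 − 1 = 858.
φ(1351207) = 110 × 12 × 858 = 1132560.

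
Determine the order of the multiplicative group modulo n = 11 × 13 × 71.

8400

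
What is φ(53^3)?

146068

φ(53^3) = 53^3 − 53^2 = 148877 − 2809 = 146068.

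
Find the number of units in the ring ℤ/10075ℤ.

7200

10075 = 5^2 × 13 × 31.
φ(5^2) = 5^2 − 5^1 = 25 − 5 = 20.
φ(13) = 13 − 1 = 12.
φ(31) = 31 − 1 = 30.
φ(10075) = 20 × 12 × 30 = 7200.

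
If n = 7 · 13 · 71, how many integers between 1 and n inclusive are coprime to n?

φ(6461) = 6461 · (1 − 1/7) · (1 − 1/13) · (1 − 1/71)
       = 6461 · 5040/6461 = 5040.

5040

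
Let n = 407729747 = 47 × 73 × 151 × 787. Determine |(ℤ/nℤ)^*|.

390484800

φ(47) = 47 − 1 = 46.
φ(73) = 73 − 1 = 72.
φ(151) = 151 − 1 = 150.
φ(787) = 787 − 1 = 786.
Since φ is multiplicative, φ(407729747) = 46 · 72 · 150 · 786 = 390484800.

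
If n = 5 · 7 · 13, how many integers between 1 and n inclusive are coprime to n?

288

φ(5) = 5 − 1 = 4.
φ(7) = 7 − 1 = 6.
φ(13) = 13 − 1 = 12.
Since φ is multiplicative, φ(455) = 4 · 6 · 12 = 288.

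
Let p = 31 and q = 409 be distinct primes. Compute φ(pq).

12240

φ(pq) = (p−1)(q−1) = 30 · 408 = 12240.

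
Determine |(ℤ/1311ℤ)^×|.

792

Prime factorization: 1311 = 3 * 19 * 23.
φ(1311) = 1311 · (1 − 1/3) · (1 − 1/19) · (1 − 1/23)
       = 1311 · 792/1311 = 792.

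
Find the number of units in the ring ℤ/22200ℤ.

5760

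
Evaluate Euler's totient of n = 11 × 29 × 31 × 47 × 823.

φ(11) = 11 − 1 = 10.
φ(29) = 29 − 1 = 28.
φ(31) = 31 − 1 = 30.
φ(47) = 47 − 1 = 46.
φ(823) = 823 − 1 = 822.
φ(382516409) = 10 × 28 × 30 × 46 × 822 = 317620800.

317620800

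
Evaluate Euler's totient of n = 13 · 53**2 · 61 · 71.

138902400

φ(158155127) = 158155127 · (1 − 1/13) · (1 − 1/53) · (1 − 1/61) · (1 − 1/71)
       = 158155127 · 2620800/2984059 = 138902400.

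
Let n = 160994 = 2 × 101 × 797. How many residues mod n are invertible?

φ(160994) = 160994 · (1 − 1/2) · (1 − 1/101) · (1 − 1/797)
       = 160994 · 79600/160994 = 79600.

79600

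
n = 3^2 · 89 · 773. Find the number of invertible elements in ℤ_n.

407616

φ(3^2) = 3^1·(3−1) = 3·2 = 6.
φ(89) = 89 − 1 = 88.
φ(773) = 773 − 1 = 772.
φ(619173) = 6 × 88 × 772 = 407616.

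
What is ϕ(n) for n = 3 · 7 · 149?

1776

φ(3129) = 3129 · (1 − 1/3) · (1 − 1/7) · (1 − 1/149)
       = 3129 · 1776/3129 = 1776.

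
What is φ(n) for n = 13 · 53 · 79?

48672

φ(54431) = 54431 · (1 − 1/13) · (1 − 1/53) · (1 − 1/79)
       = 54431 · 48672/54431 = 48672.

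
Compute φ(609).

336

Factor 609: 609 = 3 * 7 * 29.
φ(3) = 3 − 1 = 2.
φ(7) = 7 − 1 = 6.
φ(29) = 29 − 1 = 28.
φ(609) = 2 × 6 × 28 = 336.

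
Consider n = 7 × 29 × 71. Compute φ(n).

φ(14413) = 14413 · (1 − 1/7) · (1 − 1/29) · (1 − 1/71)
       = 14413 · 11760/14413 = 11760.

11760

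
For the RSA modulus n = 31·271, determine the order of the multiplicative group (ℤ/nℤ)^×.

8100

For distinct primes, φ(pq) = (p−1)(q−1) = 30 × 270 = 8100.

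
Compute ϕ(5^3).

φ(125) = 125 · (1 − 1/5)
       = 125 · 4/5 = 100.

100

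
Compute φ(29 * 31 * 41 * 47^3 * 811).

φ(3103544497127) = 3103544497127 · (1 − 1/29) · (1 − 1/31) · (1 − 1/41) · (1 − 1/47) · (1 − 1/811)
       = 3103544497127 · 1251936000/1404954503 = 2765526624000.

2765526624000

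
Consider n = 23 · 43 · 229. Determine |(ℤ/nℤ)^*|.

φ(226481) = 226481 · (1 − 1/23) · (1 − 1/43) · (1 − 1/229)
       = 226481 · 210672/226481 = 210672.

210672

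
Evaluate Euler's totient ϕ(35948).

Prime factorization: 35948 = 2**2 · 11 · 19 · 43.
φ(35948) = 35948 · (1 − 1/2) · (1 − 1/11) · (1 − 1/19) · (1 − 1/43)
       = 35948 · 7560/17974 = 15120.

15120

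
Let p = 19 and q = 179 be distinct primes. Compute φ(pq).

3204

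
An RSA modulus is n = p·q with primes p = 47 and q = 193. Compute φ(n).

8832

φ(pq) = (p−1)(q−1) = 46 · 192 = 8832.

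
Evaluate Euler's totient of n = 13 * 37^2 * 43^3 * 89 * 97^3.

98666346291093504

φ(13) = 13 − 1 = 12.
φ(37^2) = 37^2 − 37^1 = 1369 − 37 = 1332.
φ(43^3) = 43^2·(43−1) = 1849·42 = 77658.
φ(89) = 89 − 1 = 88.
φ(97^3) = 97^3 − 97^2 = 912673 − 9409 = 903264.
Multiply: 12 · 1332 · 77658 · 88 · 903264 = 98666346291093504.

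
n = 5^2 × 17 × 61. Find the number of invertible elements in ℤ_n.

φ(5^2) = 5^2 − 5^1 = 25 − 5 = 20.
φ(17) = 17 − 1 = 16.
φ(61) = 61 − 1 = 60.
Multiply: 20 · 16 · 60 = 19200.

19200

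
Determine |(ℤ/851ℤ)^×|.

792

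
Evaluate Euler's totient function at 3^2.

6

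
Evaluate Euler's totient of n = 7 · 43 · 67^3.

74661048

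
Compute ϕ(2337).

1440

Prime factorization: 2337 = 3 * 19 * 41.
φ(2337) = 2337 · (1 − 1/3) · (1 − 1/19) · (1 − 1/41)
       = 2337 · 1440/2337 = 1440.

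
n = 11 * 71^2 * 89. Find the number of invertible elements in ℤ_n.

4373600

φ(11) = 11 − 1 = 10.
φ(71^2) = 71^2 − 71^1 = 5041 − 71 = 4970.
φ(89) = 89 − 1 = 88.
Since φ is multiplicative, φ(4935139) = 10 · 4970 · 88 = 4373600.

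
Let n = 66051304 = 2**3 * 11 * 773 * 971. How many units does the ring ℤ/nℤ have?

φ(2^3) = 2^3 − 2^2 = 8 − 4 = 4.
φ(11) = 11 − 1 = 10.
φ(773) = 773 − 1 = 772.
φ(971) = 971 − 1 = 970.
φ(66051304) = 4 × 10 × 772 × 970 = 29953600.

29953600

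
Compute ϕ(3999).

2520

First factor: 3999 = 3 · 31 · 43.
φ(3999) = 3999 · (1 − 1/3) · (1 − 1/31) · (1 − 1/43)
       = 3999 · 2520/3999 = 2520.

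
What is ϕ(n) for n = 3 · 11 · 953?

19040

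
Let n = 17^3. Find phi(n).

4624

φ(17^3) = 17^2·(17−1) = 289·16 = 4624.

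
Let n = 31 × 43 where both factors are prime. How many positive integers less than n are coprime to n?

φ(pq) = (p−1)(q−1) = 30 · 42 = 1260.

1260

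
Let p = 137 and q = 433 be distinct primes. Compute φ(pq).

58752

φ(59321) = 59321 · (1 − 1/137) · (1 − 1/433)
       = 59321 · 58752/59321 = 58752.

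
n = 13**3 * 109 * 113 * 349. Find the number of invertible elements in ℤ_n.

8536679424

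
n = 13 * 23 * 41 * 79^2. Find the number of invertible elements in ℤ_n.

φ(76508419) = 76508419 · (1 − 1/13) · (1 − 1/23) · (1 − 1/41) · (1 − 1/79)
       = 76508419 · 823680/968461 = 65070720.

65070720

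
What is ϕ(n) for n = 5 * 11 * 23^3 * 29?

φ(5) = 5 − 1 = 4.
φ(11) = 11 − 1 = 10.
φ(23^3) = 23^2·(23−1) = 529·22 = 11638.
φ(29) = 29 − 1 = 28.
Since φ is multiplicative, φ(19406365) = 4 · 10 · 11638 · 28 = 13034560.

13034560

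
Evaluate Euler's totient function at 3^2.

6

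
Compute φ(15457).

15457 = 13 · 29 · 41.
φ(13) = 13 − 1 = 12.
φ(29) = 29 − 1 = 28.
φ(41) = 41 − 1 = 40.
Multiply: 12 · 28 · 40 = 13440.

13440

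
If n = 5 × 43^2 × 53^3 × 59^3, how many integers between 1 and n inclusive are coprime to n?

213041806950336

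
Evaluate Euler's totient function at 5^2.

20

φ(5^2) = 5^1·(5−1) = 5·4 = 20.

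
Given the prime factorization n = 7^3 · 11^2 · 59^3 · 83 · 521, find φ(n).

φ(368596613637791) = 368596613637791 · (1 − 1/7) · (1 − 1/11) · (1 − 1/59) · (1 − 1/83) · (1 − 1/521)
       = 368596613637791 · 148387200/196452949 = 278412819484800.

278412819484800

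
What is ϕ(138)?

First factor: 138 = 2 * 3 * 23.
φ(2) = 2 − 1 = 1.
φ(3) = 3 − 1 = 2.
φ(23) = 23 − 1 = 22.
Since φ is multiplicative, φ(138) = 1 · 2 · 22 = 44.

44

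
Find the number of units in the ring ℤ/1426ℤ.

Prime factorization: 1426 = 2 · 23 · 31.
φ(2) = 2 − 1 = 1.
φ(23) = 23 − 1 = 22.
φ(31) = 31 − 1 = 30.
Multiply: 1 · 22 · 30 = 660.

660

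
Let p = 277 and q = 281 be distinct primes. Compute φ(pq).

φ(77837) = 77837 · (1 − 1/277) · (1 − 1/281)
       = 77837 · 77280/77837 = 77280.

77280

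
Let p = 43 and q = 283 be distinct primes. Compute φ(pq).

11844

φ(pq) = (p−1)(q−1) = 42 · 282 = 11844.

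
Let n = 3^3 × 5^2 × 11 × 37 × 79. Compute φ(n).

10108800

φ(3^3) = 3^3 − 3^2 = 27 − 9 = 18.
φ(5^2) = 5^2 − 5^1 = 25 − 5 = 20.
φ(11) = 11 − 1 = 10.
φ(37) = 37 − 1 = 36.
φ(79) = 79 − 1 = 78.
Multiply: 18 · 20 · 10 · 36 · 78 = 10108800.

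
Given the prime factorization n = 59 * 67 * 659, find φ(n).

2518824

φ(59) = 59 − 1 = 58.
φ(67) = 67 − 1 = 66.
φ(659) = 659 − 1 = 658.
Multiply: 58 · 66 · 658 = 2518824.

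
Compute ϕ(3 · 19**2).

684

φ(3) = 3 − 1 = 2.
φ(19^2) = 19^2 − 19^1 = 361 − 19 = 342.
Since φ is multiplicative, φ(1083) = 2 · 342 = 684.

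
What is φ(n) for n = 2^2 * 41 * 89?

7040

φ(2^2) = 2^1·(2−1) = 2·1 = 2.
φ(41) = 41 − 1 = 40.
φ(89) = 89 − 1 = 88.
φ(14596) = 2 × 40 × 88 = 7040.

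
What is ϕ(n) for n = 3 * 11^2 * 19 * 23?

φ(3) = 3 − 1 = 2.
φ(11^2) = 11^1·(11−1) = 11·10 = 110.
φ(19) = 19 − 1 = 18.
φ(23) = 23 − 1 = 22.
φ(158631) = 2 × 110 × 18 × 22 = 87120.

87120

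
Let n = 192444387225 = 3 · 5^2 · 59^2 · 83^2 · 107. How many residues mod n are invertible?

φ(192444387225) = 192444387225 · (1 − 1/3) · (1 − 1/5) · (1 − 1/59) · (1 − 1/83) · (1 − 1/107)
       = 192444387225 · 4033088/7859685 = 98750159680.

98750159680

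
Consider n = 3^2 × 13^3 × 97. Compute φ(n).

φ(3^2) = 3^1·(3−1) = 3·2 = 6.
φ(13^3) = 13^3 − 13^2 = 2197 − 169 = 2028.
φ(97) = 97 − 1 = 96.
φ(1917981) = 6 × 2028 × 96 = 1168128.

1168128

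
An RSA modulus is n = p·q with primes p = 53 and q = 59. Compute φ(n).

3016

φ(3127) = 3127 · (1 − 1/53) · (1 − 1/59)
       = 3127 · 3016/3127 = 3016.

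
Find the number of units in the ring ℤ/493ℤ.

448

First factor: 493 = 17 · 29.
φ(493) = 493 · (1 − 1/17) · (1 − 1/29)
       = 493 · 448/493 = 448.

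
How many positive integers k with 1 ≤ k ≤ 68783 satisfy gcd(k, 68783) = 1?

56160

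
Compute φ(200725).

129600

First factor: 200725 = 5^2 * 7 * 31 * 37.
φ(200725) = 200725 · (1 − 1/5) · (1 − 1/7) · (1 − 1/31) · (1 − 1/37)
       = 200725 · 25920/40145 = 129600.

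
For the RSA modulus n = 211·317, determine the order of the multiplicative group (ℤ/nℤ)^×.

φ(n) = (p − 1)(q − 1) = (211−1)(317−1) = 210·316 = 66360.

66360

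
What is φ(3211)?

2808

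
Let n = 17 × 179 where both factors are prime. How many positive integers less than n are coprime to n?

For distinct primes, φ(pq) = (p−1)(q−1) = 16 × 178 = 2848.

2848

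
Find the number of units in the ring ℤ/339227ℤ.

339227 = 7^3 * 23 * 43.
φ(339227) = 339227 · (1 − 1/7) · (1 − 1/23) · (1 − 1/43)
       = 339227 · 5544/6923 = 271656.

271656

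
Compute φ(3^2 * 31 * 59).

10440

φ(3^2) = 3^2 − 3^1 = 9 − 3 = 6.
φ(31) = 31 − 1 = 30.
φ(59) = 59 − 1 = 58.
Multiply: 6 · 30 · 58 = 10440.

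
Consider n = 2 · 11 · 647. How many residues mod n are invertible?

φ(2) = 2 − 1 = 1.
φ(11) = 11 − 1 = 10.
φ(647) = 647 − 1 = 646.
Since φ is multiplicative, φ(14234) = 1 · 10 · 646 = 6460.

6460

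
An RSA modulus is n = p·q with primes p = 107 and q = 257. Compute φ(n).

27136

φ(107) = 107 − 1 = 106.
φ(257) = 257 − 1 = 256.
Multiply: 106 · 256 = 27136.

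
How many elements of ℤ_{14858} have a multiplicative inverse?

14858 = 2 · 17 · 19 · 23.
φ(2) = 2 − 1 = 1.
φ(17) = 17 − 1 = 16.
φ(19) = 19 − 1 = 18.
φ(23) = 23 − 1 = 22.
φ(14858) = 1 × 16 × 18 × 22 = 6336.

6336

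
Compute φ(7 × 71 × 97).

φ(7) = 7 − 1 = 6.
φ(71) = 71 − 1 = 70.
φ(97) = 97 − 1 = 96.
φ(48209) = 6 × 70 × 96 = 40320.

40320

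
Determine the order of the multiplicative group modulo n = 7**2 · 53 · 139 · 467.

140448672

φ(168579061) = 168579061 · (1 − 1/7) · (1 − 1/53) · (1 − 1/139) · (1 − 1/467)
       = 168579061 · 20064096/24082723 = 140448672.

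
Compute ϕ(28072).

12320

28072 = 2^3 · 11^2 · 29.
φ(2^3) = 2^2·(2−1) = 4·1 = 4.
φ(11^2) = 11^1·(11−1) = 11·10 = 110.
φ(29) = 29 − 1 = 28.
φ(28072) = 4 × 110 × 28 = 12320.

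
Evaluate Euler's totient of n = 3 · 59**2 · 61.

φ(637023) = 637023 · (1 − 1/3) · (1 − 1/59) · (1 − 1/61)
       = 637023 · 6960/10797 = 410640.

410640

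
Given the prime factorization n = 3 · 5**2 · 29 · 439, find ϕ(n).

490560

φ(3) = 3 − 1 = 2.
φ(5^2) = 5^2 − 5^1 = 25 − 5 = 20.
φ(29) = 29 − 1 = 28.
φ(439) = 439 − 1 = 438.
φ(954825) = 2 × 20 × 28 × 438 = 490560.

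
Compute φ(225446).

Factor 225446: 225446 = 2 · 13^2 · 23 · 29.
φ(225446) = 225446 · (1 − 1/2) · (1 − 1/13) · (1 − 1/23) · (1 − 1/29)
       = 225446 · 7392/17342 = 96096.

96096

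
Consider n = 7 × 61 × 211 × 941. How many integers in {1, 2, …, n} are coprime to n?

71064000

φ(84781277) = 84781277 · (1 − 1/7) · (1 − 1/61) · (1 − 1/211) · (1 − 1/941)
       = 84781277 · 71064000/84781277 = 71064000.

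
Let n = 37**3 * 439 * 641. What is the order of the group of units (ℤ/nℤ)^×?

φ(14253703547) = 14253703547 · (1 − 1/37) · (1 − 1/439) · (1 − 1/641)
       = 14253703547 · 10091520/10411763 = 13815290880.

13815290880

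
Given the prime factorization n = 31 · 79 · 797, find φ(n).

φ(1951853) = 1951853 · (1 − 1/31) · (1 − 1/79) · (1 − 1/797)
       = 1951853 · 1862640/1951853 = 1862640.

1862640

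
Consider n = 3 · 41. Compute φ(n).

80

φ(123) = 123 · (1 − 1/3) · (1 − 1/41)
       = 123 · 80/123 = 80.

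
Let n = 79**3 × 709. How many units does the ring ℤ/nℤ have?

φ(349564651) = 349564651 · (1 − 1/79) · (1 − 1/709)
       = 349564651 · 55224/56011 = 344652984.

344652984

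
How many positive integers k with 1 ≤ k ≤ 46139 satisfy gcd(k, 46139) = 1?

First factor: 46139 = 29 · 37 · 43.
φ(46139) = 46139 · (1 − 1/29) · (1 − 1/37) · (1 − 1/43)
       = 46139 · 42336/46139 = 42336.

42336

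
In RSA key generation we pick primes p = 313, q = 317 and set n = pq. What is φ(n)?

98592

φ(99221) = 99221 · (1 − 1/313) · (1 − 1/317)
       = 99221 · 98592/99221 = 98592.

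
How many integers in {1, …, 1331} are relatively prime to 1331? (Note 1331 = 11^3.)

φ(1331) = 1331 · (1 − 1/11)
       = 1331 · 10/11 = 1210.

1210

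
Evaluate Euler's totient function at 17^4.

φ(17^4) = 17^4 − 17^3 = 83521 − 4913 = 78608.

78608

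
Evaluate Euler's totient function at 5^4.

φ(5^4) = 5^3·(5−1) = 125·4 = 500.

500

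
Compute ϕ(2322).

Prime factorization: 2322 = 2 · 3**3 · 43.
φ(2322) = 2322 · (1 − 1/2) · (1 − 1/3) · (1 − 1/43)
       = 2322 · 84/258 = 756.

756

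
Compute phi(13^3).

2028

φ(13^3) = 13^3 − 13^2 = 2197 − 169 = 2028.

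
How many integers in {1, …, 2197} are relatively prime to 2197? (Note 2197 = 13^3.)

2028

φ(2197) = 2197 · (1 − 1/13)
       = 2197 · 12/13 = 2028.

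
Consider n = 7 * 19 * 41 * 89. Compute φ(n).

380160

φ(485317) = 485317 · (1 − 1/7) · (1 − 1/19) · (1 − 1/41) · (1 − 1/89)
       = 485317 · 380160/485317 = 380160.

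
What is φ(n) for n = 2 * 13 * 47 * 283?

φ(2) = 2 − 1 = 1.
φ(13) = 13 − 1 = 12.
φ(47) = 47 − 1 = 46.
φ(283) = 283 − 1 = 282.
Multiply: 1 · 12 · 46 · 282 = 155664.

155664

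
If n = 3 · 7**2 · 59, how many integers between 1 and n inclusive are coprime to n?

4872

φ(3) = 3 − 1 = 2.
φ(7^2) = 7^1·(7−1) = 7·6 = 42.
φ(59) = 59 − 1 = 58.
Multiply: 2 · 42 · 58 = 4872.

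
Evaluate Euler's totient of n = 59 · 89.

5104

φ(59) = 59 − 1 = 58.
φ(89) = 89 − 1 = 88.
Since φ is multiplicative, φ(5251) = 58 · 88 = 5104.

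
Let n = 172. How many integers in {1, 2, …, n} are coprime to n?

84

First factor: 172 = 2^2 × 43.
φ(2^2) = 2^1·(2−1) = 2·1 = 2.
φ(43) = 43 − 1 = 42.
φ(172) = 2 × 42 = 84.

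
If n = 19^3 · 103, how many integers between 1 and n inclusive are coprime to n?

662796

φ(706477) = 706477 · (1 − 1/19) · (1 − 1/103)
       = 706477 · 1836/1957 = 662796.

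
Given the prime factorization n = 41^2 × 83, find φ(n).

134480

φ(41^2) = 41^1·(41−1) = 41·40 = 1640.
φ(83) = 83 − 1 = 82.
Multiply: 1640 · 82 = 134480.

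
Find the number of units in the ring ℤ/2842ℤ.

1176

Factor 2842: 2842 = 2 · 7^2 · 29.
φ(2) = 2 − 1 = 1.
φ(7^2) = 7^2 − 7^1 = 49 − 7 = 42.
φ(29) = 29 − 1 = 28.
Since φ is multiplicative, φ(2842) = 1 · 42 · 28 = 1176.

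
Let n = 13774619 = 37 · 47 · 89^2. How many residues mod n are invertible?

φ(37) = 37 − 1 = 36.
φ(47) = 47 − 1 = 46.
φ(89^2) = 89^2 − 89^1 = 7921 − 89 = 7832.
Since φ is multiplicative, φ(13774619) = 36 · 46 · 7832 = 12969792.

12969792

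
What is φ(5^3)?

100

φ(125) = 125 · (1 − 1/5)
       = 125 · 4/5 = 100.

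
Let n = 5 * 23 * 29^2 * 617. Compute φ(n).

44016896

φ(59673155) = 59673155 · (1 − 1/5) · (1 − 1/23) · (1 − 1/29) · (1 − 1/617)
       = 59673155 · 1517824/2057695 = 44016896.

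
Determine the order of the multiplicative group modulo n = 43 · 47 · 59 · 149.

φ(43) = 43 − 1 = 42.
φ(47) = 47 − 1 = 46.
φ(59) = 59 − 1 = 58.
φ(149) = 149 − 1 = 148.
Multiply: 42 · 46 · 58 · 148 = 16584288.

16584288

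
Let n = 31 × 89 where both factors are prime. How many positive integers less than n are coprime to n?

φ(31) = 31 − 1 = 30.
φ(89) = 89 − 1 = 88.
Since φ is multiplicative, φ(2759) = 30 · 88 = 2640.

2640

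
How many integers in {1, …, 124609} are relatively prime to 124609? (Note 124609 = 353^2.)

φ(353^2) = 353^2 − 353^1 = 124609 − 353 = 124256.

124256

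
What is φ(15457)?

15457 = 13 · 29 · 41.
φ(13) = 13 − 1 = 12.
φ(29) = 29 − 1 = 28.
φ(41) = 41 − 1 = 40.
Since φ is multiplicative, φ(15457) = 12 · 28 · 40 = 13440.

13440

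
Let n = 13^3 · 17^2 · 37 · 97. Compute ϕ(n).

1906384896

φ(13^3) = 13^3 − 13^2 = 2197 − 169 = 2028.
φ(17^2) = 17^2 − 17^1 = 289 − 17 = 272.
φ(37) = 37 − 1 = 36.
φ(97) = 97 − 1 = 96.
Multiply: 2028 · 272 · 36 · 96 = 1906384896.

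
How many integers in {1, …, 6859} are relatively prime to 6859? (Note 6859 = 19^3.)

6498

φ(19^3) = 19^2·(19−1) = 361·18 = 6498.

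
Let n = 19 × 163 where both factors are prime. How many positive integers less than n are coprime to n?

2916

φ(n) = (p − 1)(q − 1) = (19−1)(163−1) = 18·162 = 2916.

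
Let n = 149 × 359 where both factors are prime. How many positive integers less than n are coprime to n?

52984

φ(n) = (p − 1)(q − 1) = (149−1)(359−1) = 148·358 = 52984.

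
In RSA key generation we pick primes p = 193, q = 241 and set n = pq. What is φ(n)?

For distinct primes, φ(pq) = (p−1)(q−1) = 192 × 240 = 46080.

46080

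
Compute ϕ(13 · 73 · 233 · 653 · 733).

φ(105837430933) = 105837430933 · (1 − 1/13) · (1 − 1/73) · (1 − 1/233) · (1 − 1/653) · (1 − 1/733)
       = 105837430933 · 95666614272/105837430933 = 95666614272.

95666614272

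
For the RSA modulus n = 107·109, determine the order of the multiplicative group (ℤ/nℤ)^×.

11448

φ(n) = (p − 1)(q − 1) = (107−1)(109−1) = 106·108 = 11448.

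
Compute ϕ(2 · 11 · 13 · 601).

φ(2) = 2 − 1 = 1.
φ(11) = 11 − 1 = 10.
φ(13) = 13 − 1 = 12.
φ(601) = 601 − 1 = 600.
Since φ is multiplicative, φ(171886) = 1 · 10 · 12 · 600 = 72000.

72000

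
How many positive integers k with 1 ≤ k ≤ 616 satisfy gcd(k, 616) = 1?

240

616 = 2^3 · 7 · 11.
φ(616) = 616 · (1 − 1/2) · (1 − 1/7) · (1 − 1/11)
       = 616 · 60/154 = 240.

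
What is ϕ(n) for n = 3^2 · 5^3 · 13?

φ(3^2) = 3^2 − 3^1 = 9 − 3 = 6.
φ(5^3) = 5^3 − 5^2 = 125 − 25 = 100.
φ(13) = 13 − 1 = 12.
Multiply: 6 · 100 · 12 = 7200.

7200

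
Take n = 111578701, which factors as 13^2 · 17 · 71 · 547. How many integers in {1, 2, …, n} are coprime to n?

φ(111578701) = 111578701 · (1 − 1/13) · (1 − 1/17) · (1 − 1/71) · (1 − 1/547)
       = 111578701 · 7338240/8582977 = 95397120.

95397120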